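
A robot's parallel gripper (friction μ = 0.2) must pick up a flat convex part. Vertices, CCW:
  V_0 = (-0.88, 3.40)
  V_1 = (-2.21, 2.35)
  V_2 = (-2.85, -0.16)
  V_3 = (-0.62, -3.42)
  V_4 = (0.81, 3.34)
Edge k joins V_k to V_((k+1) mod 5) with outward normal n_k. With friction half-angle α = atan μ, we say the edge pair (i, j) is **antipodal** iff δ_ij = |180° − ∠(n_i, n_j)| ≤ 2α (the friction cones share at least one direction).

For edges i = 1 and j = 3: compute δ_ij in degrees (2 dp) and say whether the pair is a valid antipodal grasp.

δ = 2.36°, valid

α = atan 0.2 = 11.31°;  2α = 22.62°
edge 1: e_1 = (-0.64, -2.51);  n_1 = (-0.9690, +0.2471)
edge 3: e_3 = (+1.43, +6.76);  n_3 = (+0.9783, -0.2070)
∠(n_1, n_3) = 177.64°
δ = |180° − 177.64°| = 2.36°
2.36° ≤ 2α = 22.62°  →  valid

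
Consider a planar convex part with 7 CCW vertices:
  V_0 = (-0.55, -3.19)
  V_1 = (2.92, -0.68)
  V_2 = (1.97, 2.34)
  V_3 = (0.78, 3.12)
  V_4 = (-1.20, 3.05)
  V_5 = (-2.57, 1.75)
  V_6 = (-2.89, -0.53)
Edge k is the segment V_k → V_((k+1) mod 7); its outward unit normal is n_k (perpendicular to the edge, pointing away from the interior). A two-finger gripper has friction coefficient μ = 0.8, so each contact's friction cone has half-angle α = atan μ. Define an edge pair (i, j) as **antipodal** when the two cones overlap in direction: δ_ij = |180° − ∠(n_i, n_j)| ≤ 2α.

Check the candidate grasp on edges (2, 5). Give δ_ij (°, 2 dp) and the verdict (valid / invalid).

δ = 64.75°, valid

α = atan 0.8 = 38.66°;  2α = 77.32°
edge 2: e_2 = (-1.19, +0.78);  n_2 = (+0.5482, +0.8364)
edge 5: e_5 = (-0.32, -2.28);  n_5 = (-0.9903, +0.1390)
∠(n_2, n_5) = 115.25°
δ = |180° − 115.25°| = 64.75°
64.75° ≤ 2α = 77.32°  →  valid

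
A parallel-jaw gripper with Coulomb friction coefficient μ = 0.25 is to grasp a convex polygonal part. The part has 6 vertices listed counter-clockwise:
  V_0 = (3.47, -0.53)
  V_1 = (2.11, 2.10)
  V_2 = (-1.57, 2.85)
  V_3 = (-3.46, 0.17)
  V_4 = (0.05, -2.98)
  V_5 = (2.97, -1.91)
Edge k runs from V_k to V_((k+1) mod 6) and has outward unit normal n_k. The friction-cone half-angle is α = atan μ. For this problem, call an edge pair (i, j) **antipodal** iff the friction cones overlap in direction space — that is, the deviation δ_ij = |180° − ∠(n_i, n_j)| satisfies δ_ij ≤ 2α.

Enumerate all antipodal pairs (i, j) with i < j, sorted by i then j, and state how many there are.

α = atan 0.25 = 14.04°;  2α = 28.07°
n_0 = (+0.8883, +0.4593)
n_1 = (+0.1997, +0.9799)
n_2 = (-0.8172, +0.5763)
n_3 = (-0.6679, -0.7442)
n_4 = (+0.3441, -0.9389)
n_5 = (+0.9402, -0.3406)
  (0,1): δ = 128.86°  ·
  (0,2): δ = 62.54°  ·
  (0,3): δ = 20.75°  ✓
  (0,4): δ = 82.78°  ·
  (0,5): δ = 132.74°  ·
  (1,2): δ = 113.67°  ·
  (1,3): δ = 30.39°  ·
  (1,4): δ = 31.64°  ·
  (1,5): δ = 81.60°  ·
  (2,3): δ = 96.71°  ·
  (2,4): δ = 34.68°  ·
  (2,5): δ = 15.28°  ✓
  (3,4): δ = 117.97°  ·
  (3,5): δ = 68.01°  ·
  (4,5): δ = 130.04°  ·
antipodal pairs: 2

count = 2; pairs: (0,3), (2,5)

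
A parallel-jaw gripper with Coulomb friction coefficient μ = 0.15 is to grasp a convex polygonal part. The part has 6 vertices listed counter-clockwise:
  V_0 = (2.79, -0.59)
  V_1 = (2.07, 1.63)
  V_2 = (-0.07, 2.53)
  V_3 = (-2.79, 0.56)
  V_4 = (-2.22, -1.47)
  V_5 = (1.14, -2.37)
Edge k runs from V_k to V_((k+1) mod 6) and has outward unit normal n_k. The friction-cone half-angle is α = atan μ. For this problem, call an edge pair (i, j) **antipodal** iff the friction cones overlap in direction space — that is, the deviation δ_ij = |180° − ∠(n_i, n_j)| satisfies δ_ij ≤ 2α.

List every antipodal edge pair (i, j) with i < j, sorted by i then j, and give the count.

count = 3; pairs: (0,3), (1,4), (2,5)

α = atan 0.15 = 8.53°;  2α = 17.06°
n_0 = (+0.9512, +0.3085)
n_1 = (+0.3877, +0.9218)
n_2 = (-0.5866, +0.8099)
n_3 = (-0.9628, -0.2703)
n_4 = (-0.2587, -0.9659)
n_5 = (+0.7334, -0.6798)
  (0,1): δ = 130.78°  ·
  (0,2): δ = 72.05°  ·
  (0,3): δ = 2.29°  ✓
  (0,4): δ = 57.04°  ·
  (0,5): δ = 119.20°  ·
  (1,2): δ = 121.28°  ·
  (1,3): δ = 51.51°  ·
  (1,4): δ = 7.81°  ✓
  (1,5): δ = 69.98°  ·
  (2,3): δ = 110.23°  ·
  (2,4): δ = 50.91°  ·
  (2,5): δ = 11.26°  ✓
  (3,4): δ = 120.68°  ·
  (3,5): δ = 58.51°  ·
  (4,5): δ = 117.83°  ·
antipodal pairs: 3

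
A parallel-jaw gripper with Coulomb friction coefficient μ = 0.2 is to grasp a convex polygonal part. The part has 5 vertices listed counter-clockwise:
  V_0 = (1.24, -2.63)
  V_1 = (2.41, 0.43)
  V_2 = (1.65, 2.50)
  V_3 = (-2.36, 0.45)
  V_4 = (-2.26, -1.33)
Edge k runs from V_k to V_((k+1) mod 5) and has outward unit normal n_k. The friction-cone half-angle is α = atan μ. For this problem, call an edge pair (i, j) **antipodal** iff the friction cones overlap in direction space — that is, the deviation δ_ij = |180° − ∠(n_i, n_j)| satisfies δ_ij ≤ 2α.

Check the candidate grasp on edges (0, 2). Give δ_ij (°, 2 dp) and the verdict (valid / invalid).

α = atan 0.2 = 11.31°;  2α = 22.62°
edge 0: e_0 = (+1.17, +3.06);  n_0 = (+0.9341, -0.3571)
edge 2: e_2 = (-4.01, -2.05);  n_2 = (-0.4552, +0.8904)
∠(n_0, n_2) = 138.00°
δ = |180° − 138.00°| = 42.00°
42.00° > 2α = 22.62°  →  invalid

δ = 42.00°, invalid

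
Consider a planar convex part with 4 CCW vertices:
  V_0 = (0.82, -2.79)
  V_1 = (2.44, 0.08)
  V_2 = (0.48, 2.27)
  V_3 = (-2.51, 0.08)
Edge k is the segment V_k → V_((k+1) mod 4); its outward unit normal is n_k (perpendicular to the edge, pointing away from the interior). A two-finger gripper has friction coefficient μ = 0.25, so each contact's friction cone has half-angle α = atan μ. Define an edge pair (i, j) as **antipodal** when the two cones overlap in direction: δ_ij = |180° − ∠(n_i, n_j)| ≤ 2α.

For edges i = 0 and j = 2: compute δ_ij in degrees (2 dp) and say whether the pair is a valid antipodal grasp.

α = atan 0.25 = 14.04°;  2α = 28.07°
edge 0: e_0 = (+1.62, +2.87);  n_0 = (+0.8708, -0.4916)
edge 2: e_2 = (-2.99, -2.19);  n_2 = (-0.5909, +0.8067)
∠(n_0, n_2) = 155.66°
δ = |180° − 155.66°| = 24.34°
24.34° ≤ 2α = 28.07°  →  valid

δ = 24.34°, valid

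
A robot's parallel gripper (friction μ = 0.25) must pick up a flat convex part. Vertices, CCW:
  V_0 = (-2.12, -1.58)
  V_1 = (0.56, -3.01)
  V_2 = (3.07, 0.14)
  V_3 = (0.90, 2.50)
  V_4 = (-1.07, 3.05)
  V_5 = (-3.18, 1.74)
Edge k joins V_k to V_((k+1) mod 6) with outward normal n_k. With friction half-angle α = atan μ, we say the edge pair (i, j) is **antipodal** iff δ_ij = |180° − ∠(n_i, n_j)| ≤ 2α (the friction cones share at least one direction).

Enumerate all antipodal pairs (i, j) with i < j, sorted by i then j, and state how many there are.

α = atan 0.25 = 14.04°;  2α = 28.07°
n_0 = (-0.4708, -0.8823)
n_1 = (+0.7821, -0.6232)
n_2 = (+0.7361, +0.6769)
n_3 = (+0.2689, +0.9632)
n_4 = (-0.5275, +0.8496)
n_5 = (-0.9526, -0.3042)
  (0,1): δ = 100.47°  ·
  (0,2): δ = 19.32°  ✓
  (0,3): δ = 12.48°  ✓
  (0,4): δ = 59.92°  ·
  (0,5): δ = 135.79°  ·
  (1,2): δ = 98.85°  ·
  (1,3): δ = 67.05°  ·
  (1,4): δ = 19.62°  ✓
  (1,5): δ = 56.26°  ·
  (2,3): δ = 148.20°  ·
  (2,4): δ = 100.76°  ·
  (2,5): δ = 24.89°  ✓
  (3,4): δ = 132.57°  ·
  (3,5): δ = 56.69°  ·
  (4,5): δ = 104.13°  ·
antipodal pairs: 4

count = 4; pairs: (0,2), (0,3), (1,4), (2,5)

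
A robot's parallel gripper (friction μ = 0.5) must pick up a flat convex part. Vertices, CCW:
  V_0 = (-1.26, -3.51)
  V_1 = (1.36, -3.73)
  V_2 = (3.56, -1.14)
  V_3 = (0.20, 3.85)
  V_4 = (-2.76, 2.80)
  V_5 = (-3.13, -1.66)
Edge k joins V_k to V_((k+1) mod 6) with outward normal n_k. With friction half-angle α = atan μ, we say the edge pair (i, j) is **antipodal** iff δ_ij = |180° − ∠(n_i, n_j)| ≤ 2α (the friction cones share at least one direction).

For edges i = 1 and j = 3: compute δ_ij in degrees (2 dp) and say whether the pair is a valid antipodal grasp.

δ = 30.12°, valid

α = atan 0.5 = 26.57°;  2α = 53.13°
edge 1: e_1 = (+2.20, +2.59);  n_1 = (+0.7622, -0.6474)
edge 3: e_3 = (-2.96, -1.05);  n_3 = (-0.3343, +0.9425)
∠(n_1, n_3) = 149.88°
δ = |180° − 149.88°| = 30.12°
30.12° ≤ 2α = 53.13°  →  valid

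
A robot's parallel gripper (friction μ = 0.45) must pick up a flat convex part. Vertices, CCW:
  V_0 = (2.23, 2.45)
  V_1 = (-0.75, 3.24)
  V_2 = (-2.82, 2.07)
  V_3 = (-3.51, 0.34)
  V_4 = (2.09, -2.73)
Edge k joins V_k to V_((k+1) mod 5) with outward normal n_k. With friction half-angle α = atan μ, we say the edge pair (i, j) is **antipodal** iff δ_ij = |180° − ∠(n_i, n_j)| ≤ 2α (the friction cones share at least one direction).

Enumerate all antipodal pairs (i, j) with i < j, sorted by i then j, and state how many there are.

count = 2; pairs: (0,3), (2,4)

α = atan 0.45 = 24.23°;  2α = 48.46°
n_0 = (+0.2562, +0.9666)
n_1 = (-0.4921, +0.8706)
n_2 = (-0.9288, +0.3705)
n_3 = (-0.4807, -0.8769)
n_4 = (+0.9996, -0.0270)
  (0,1): δ = 135.68°  ·
  (0,2): δ = 96.90°  ·
  (0,3): δ = 13.88°  ✓
  (0,4): δ = 103.30°  ·
  (1,2): δ = 141.22°  ·
  (1,3): δ = 58.21°  ·
  (1,4): δ = 58.98°  ·
  (2,3): δ = 96.99°  ·
  (2,4): δ = 20.20°  ✓
  (3,4): δ = 62.82°  ·
antipodal pairs: 2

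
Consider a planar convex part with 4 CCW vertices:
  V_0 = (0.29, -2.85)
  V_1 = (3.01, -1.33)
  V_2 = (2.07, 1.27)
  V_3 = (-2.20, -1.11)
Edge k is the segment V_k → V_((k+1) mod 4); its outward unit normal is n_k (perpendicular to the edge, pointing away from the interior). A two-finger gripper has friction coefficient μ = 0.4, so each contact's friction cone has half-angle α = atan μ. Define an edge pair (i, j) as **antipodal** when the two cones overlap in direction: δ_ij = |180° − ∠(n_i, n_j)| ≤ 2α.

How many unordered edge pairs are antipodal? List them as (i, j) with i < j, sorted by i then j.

count = 2; pairs: (0,2), (1,3)

α = atan 0.4 = 21.80°;  2α = 43.60°
n_0 = (+0.4878, -0.8729)
n_1 = (+0.9404, +0.3400)
n_2 = (-0.4869, +0.8735)
n_3 = (-0.5728, -0.8197)
  (0,1): δ = 99.32°  ·
  (0,2): δ = 0.06°  ✓
  (0,3): δ = 115.86°  ·
  (1,2): δ = 80.74°  ·
  (1,3): δ = 35.18°  ✓
  (2,3): δ = 64.08°  ·
antipodal pairs: 2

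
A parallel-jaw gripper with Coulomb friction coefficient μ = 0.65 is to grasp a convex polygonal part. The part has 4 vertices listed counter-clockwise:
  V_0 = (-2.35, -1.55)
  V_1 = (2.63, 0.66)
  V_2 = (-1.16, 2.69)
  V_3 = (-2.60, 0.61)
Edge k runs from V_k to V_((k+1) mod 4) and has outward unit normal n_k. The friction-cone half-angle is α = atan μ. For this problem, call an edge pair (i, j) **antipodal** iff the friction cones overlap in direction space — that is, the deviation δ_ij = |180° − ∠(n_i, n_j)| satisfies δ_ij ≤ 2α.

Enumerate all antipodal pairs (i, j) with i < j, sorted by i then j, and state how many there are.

count = 3; pairs: (0,1), (0,2), (1,3)

α = atan 0.65 = 33.02°;  2α = 66.05°
n_0 = (+0.4056, -0.9140)
n_1 = (+0.4722, +0.8815)
n_2 = (-0.8222, +0.5692)
n_3 = (-0.9934, -0.1150)
  (0,1): δ = 52.10°  ✓
  (0,2): δ = 31.37°  ✓
  (0,3): δ = 72.67°  ·
  (1,2): δ = 96.52°  ·
  (1,3): δ = 55.22°  ✓
  (2,3): δ = 138.70°  ·
antipodal pairs: 3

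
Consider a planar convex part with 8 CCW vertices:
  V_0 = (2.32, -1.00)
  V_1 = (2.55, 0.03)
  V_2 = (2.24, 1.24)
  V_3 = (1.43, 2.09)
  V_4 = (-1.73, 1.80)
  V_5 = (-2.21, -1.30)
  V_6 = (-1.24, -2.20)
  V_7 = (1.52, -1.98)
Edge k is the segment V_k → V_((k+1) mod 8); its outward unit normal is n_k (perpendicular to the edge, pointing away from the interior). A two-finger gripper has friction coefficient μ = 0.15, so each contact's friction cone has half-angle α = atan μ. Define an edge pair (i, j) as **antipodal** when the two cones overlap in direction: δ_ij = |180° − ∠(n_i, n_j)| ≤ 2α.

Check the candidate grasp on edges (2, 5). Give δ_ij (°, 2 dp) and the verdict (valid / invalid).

δ = 3.52°, valid

α = atan 0.15 = 8.53°;  2α = 17.06°
edge 2: e_2 = (-0.81, +0.85);  n_2 = (+0.7239, +0.6899)
edge 5: e_5 = (+0.97, -0.90);  n_5 = (-0.6802, -0.7331)
∠(n_2, n_5) = 176.48°
δ = |180° − 176.48°| = 3.52°
3.52° ≤ 2α = 17.06°  →  valid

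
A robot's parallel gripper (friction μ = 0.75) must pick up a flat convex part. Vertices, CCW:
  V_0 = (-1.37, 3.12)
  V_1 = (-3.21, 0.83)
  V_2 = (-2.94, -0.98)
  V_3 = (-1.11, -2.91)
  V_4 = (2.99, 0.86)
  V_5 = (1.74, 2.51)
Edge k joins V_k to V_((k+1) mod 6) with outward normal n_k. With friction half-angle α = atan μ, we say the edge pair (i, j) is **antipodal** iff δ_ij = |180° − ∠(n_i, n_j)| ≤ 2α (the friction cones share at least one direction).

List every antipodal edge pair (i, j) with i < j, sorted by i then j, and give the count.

α = atan 0.75 = 36.87°;  2α = 73.74°
n_0 = (-0.7795, +0.6264)
n_1 = (-0.9891, -0.1475)
n_2 = (-0.7257, -0.6881)
n_3 = (+0.6769, -0.7361)
n_4 = (+0.7971, +0.6039)
n_5 = (+0.1925, +0.9813)
  (0,1): δ = 132.73°  ·
  (0,2): δ = 97.74°  ·
  (0,3): δ = 8.62°  ✓
  (0,4): δ = 75.93°  ·
  (0,5): δ = 117.68°  ·
  (1,2): δ = 145.01°  ·
  (1,3): δ = 55.89°  ✓
  (1,4): δ = 28.66°  ✓
  (1,5): δ = 70.42°  ✓
  (2,3): δ = 90.88°  ·
  (2,4): δ = 6.33°  ✓
  (2,5): δ = 35.43°  ✓
  (3,4): δ = 95.45°  ·
  (3,5): δ = 53.70°  ✓
  (4,5): δ = 138.24°  ·
antipodal pairs: 7

count = 7; pairs: (0,3), (1,3), (1,4), (1,5), (2,4), (2,5), (3,5)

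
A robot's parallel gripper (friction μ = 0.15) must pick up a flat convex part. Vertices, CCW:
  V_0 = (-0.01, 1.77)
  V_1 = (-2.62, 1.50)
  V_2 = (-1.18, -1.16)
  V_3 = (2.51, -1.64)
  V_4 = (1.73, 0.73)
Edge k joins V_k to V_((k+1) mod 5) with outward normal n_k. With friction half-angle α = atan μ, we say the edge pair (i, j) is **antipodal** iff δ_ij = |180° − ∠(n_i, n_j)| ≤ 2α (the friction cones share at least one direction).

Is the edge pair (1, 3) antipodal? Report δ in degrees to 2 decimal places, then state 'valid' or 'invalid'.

α = atan 0.15 = 8.53°;  2α = 17.06°
edge 1: e_1 = (+1.44, -2.66);  n_1 = (-0.8794, -0.4761)
edge 3: e_3 = (-0.78, +2.37);  n_3 = (+0.9499, +0.3126)
∠(n_1, n_3) = 169.79°
δ = |180° − 169.79°| = 10.21°
10.21° ≤ 2α = 17.06°  →  valid

δ = 10.21°, valid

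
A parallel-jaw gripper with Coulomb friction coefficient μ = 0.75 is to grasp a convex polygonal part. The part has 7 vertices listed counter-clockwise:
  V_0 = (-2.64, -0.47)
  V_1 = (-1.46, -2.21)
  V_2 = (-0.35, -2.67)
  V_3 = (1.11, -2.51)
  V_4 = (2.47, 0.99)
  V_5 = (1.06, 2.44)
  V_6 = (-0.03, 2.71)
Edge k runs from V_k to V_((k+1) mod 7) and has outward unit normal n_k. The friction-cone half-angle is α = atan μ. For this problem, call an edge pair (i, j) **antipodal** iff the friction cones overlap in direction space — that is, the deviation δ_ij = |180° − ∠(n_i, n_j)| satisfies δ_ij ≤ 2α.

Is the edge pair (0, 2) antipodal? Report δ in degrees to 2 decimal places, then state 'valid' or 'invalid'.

α = atan 0.75 = 36.87°;  2α = 73.74°
edge 0: e_0 = (+1.18, -1.74);  n_0 = (-0.8276, -0.5613)
edge 2: e_2 = (+1.46, +0.16);  n_2 = (+0.1089, -0.9940)
∠(n_0, n_2) = 62.11°
δ = |180° − 62.11°| = 117.89°
117.89° > 2α = 73.74°  →  invalid

δ = 117.89°, invalid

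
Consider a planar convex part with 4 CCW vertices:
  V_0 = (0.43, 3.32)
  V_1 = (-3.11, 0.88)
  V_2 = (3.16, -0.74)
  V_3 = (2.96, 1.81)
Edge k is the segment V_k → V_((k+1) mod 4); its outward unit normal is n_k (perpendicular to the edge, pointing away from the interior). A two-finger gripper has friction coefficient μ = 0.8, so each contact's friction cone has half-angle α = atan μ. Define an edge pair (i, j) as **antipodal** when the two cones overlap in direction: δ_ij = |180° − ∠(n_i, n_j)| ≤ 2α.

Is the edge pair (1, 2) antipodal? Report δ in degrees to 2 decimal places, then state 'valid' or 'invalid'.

δ = 71.03°, valid

α = atan 0.8 = 38.66°;  2α = 77.32°
edge 1: e_1 = (+6.27, -1.62);  n_1 = (-0.2502, -0.9682)
edge 2: e_2 = (-0.20, +2.55);  n_2 = (+0.9969, +0.0782)
∠(n_1, n_2) = 108.97°
δ = |180° − 108.97°| = 71.03°
71.03° ≤ 2α = 77.32°  →  valid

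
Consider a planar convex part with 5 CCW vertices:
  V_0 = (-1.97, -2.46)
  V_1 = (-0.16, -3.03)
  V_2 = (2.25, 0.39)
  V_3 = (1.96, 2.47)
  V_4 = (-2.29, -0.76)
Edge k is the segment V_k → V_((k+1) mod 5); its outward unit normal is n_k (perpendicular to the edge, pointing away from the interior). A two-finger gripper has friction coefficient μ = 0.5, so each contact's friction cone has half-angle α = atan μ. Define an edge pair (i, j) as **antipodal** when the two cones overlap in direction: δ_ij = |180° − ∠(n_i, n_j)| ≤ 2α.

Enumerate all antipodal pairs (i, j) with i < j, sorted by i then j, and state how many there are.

α = atan 0.5 = 26.57°;  2α = 53.13°
n_0 = (-0.3004, -0.9538)
n_1 = (+0.8174, -0.5760)
n_2 = (+0.9904, +0.1381)
n_3 = (-0.6051, +0.7962)
n_4 = (-0.9827, -0.1850)
  (0,1): δ = 107.69°  ·
  (0,2): δ = 64.58°  ·
  (0,3): δ = 54.71°  ·
  (0,4): δ = 118.14°  ·
  (1,2): δ = 136.89°  ·
  (1,3): δ = 17.59°  ✓
  (1,4): δ = 45.83°  ✓
  (2,3): δ = 60.70°  ·
  (2,4): δ = 2.72°  ✓
  (3,4): δ = 116.57°  ·
antipodal pairs: 3

count = 3; pairs: (1,3), (1,4), (2,4)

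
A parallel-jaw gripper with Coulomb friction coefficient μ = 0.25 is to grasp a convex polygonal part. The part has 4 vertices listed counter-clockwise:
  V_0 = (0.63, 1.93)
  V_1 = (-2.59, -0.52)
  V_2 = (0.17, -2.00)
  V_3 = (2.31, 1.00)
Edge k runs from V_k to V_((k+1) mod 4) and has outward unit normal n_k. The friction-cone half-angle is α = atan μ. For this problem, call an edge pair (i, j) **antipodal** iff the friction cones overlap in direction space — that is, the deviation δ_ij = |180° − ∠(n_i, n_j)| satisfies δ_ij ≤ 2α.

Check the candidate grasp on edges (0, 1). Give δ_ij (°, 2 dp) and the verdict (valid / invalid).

δ = 65.47°, invalid

α = atan 0.25 = 14.04°;  2α = 28.07°
edge 0: e_0 = (-3.22, -2.45);  n_0 = (-0.6055, +0.7958)
edge 1: e_1 = (+2.76, -1.48);  n_1 = (-0.4726, -0.8813)
∠(n_0, n_1) = 114.53°
δ = |180° − 114.53°| = 65.47°
65.47° > 2α = 28.07°  →  invalid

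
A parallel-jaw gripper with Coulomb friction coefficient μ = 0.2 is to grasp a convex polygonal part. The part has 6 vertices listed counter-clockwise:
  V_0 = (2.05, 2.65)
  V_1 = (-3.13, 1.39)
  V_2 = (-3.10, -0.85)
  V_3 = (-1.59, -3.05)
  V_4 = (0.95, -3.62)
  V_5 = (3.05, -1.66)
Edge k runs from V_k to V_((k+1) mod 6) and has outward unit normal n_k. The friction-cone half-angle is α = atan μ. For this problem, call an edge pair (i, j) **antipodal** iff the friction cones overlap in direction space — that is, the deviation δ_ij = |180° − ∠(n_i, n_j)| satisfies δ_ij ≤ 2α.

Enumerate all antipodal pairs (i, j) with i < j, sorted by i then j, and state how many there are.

α = atan 0.2 = 11.31°;  2α = 22.62°
n_0 = (-0.2364, +0.9717)
n_1 = (-0.9999, -0.0134)
n_2 = (-0.8245, -0.5659)
n_3 = (-0.2190, -0.9757)
n_4 = (+0.6823, -0.7311)
n_5 = (+0.9741, +0.2260)
  (0,1): δ = 102.90°  ·
  (0,2): δ = 69.21°  ·
  (0,3): δ = 26.32°  ·
  (0,4): δ = 29.35°  ·
  (0,5): δ = 89.39°  ·
  (1,2): δ = 146.30°  ·
  (1,3): δ = 103.42°  ·
  (1,4): δ = 47.74°  ·
  (1,5): δ = 12.30°  ✓
  (2,3): δ = 137.11°  ·
  (2,4): δ = 81.44°  ·
  (2,5): δ = 21.40°  ✓
  (3,4): δ = 124.33°  ·
  (3,5): δ = 64.29°  ·
  (4,5): δ = 119.96°  ·
antipodal pairs: 2

count = 2; pairs: (1,5), (2,5)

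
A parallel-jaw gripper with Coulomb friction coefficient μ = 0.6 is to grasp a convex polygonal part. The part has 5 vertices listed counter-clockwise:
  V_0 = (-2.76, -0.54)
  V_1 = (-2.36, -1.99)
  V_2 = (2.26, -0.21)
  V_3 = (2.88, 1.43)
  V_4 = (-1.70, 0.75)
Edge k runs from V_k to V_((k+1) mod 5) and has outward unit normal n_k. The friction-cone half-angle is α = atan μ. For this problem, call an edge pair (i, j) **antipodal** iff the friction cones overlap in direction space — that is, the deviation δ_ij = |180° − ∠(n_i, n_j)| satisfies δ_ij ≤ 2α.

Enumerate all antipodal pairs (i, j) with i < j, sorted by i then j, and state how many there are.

count = 5; pairs: (0,2), (1,3), (1,4), (2,3), (2,4)

α = atan 0.6 = 30.96°;  2α = 61.93°
n_0 = (-0.9640, -0.2659)
n_1 = (+0.3595, -0.9331)
n_2 = (+0.9354, -0.3536)
n_3 = (-0.1469, +0.9892)
n_4 = (-0.7726, +0.6349)
  (0,1): δ = 84.35°  ·
  (0,2): δ = 36.13°  ✓
  (0,3): δ = 83.02°  ·
  (0,4): δ = 125.17°  ·
  (1,2): δ = 131.78°  ·
  (1,3): δ = 12.63°  ✓
  (1,4): δ = 29.52°  ✓
  (2,3): δ = 60.85°  ✓
  (2,4): δ = 18.70°  ✓
  (3,4): δ = 137.86°  ·
antipodal pairs: 5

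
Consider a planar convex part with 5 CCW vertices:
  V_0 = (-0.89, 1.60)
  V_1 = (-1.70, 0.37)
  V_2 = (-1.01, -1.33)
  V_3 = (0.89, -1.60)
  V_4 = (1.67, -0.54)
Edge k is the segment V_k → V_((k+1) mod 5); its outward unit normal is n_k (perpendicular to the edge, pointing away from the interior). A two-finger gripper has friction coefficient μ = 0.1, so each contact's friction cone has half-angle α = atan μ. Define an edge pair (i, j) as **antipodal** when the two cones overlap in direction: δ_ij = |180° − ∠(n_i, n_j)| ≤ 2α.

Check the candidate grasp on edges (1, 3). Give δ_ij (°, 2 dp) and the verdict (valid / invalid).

δ = 58.44°, invalid

α = atan 0.1 = 5.71°;  2α = 11.42°
edge 1: e_1 = (+0.69, -1.70);  n_1 = (-0.9266, -0.3761)
edge 3: e_3 = (+0.78, +1.06);  n_3 = (+0.8054, -0.5927)
∠(n_1, n_3) = 121.56°
δ = |180° − 121.56°| = 58.44°
58.44° > 2α = 11.42°  →  invalid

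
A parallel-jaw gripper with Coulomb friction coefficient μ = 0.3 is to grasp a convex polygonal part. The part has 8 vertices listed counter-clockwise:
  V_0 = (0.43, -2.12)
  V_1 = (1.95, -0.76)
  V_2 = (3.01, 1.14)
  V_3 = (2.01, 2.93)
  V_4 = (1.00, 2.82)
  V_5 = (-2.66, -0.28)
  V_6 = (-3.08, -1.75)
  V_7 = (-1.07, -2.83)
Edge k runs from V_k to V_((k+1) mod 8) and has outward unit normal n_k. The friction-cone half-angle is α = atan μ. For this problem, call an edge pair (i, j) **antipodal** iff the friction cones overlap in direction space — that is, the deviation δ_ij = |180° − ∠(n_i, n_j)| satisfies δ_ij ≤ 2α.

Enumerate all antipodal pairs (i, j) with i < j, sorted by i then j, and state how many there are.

count = 7; pairs: (0,4), (0,5), (1,4), (1,5), (2,6), (3,7), (4,7)

α = atan 0.3 = 16.70°;  2α = 33.40°
n_0 = (+0.6668, -0.7452)
n_1 = (+0.8733, -0.4872)
n_2 = (+0.8730, +0.4877)
n_3 = (-0.1083, +0.9941)
n_4 = (-0.6463, +0.7631)
n_5 = (-0.9615, +0.2747)
n_6 = (-0.4733, -0.8809)
n_7 = (+0.4278, -0.9039)
  (0,1): δ = 160.98°  ·
  (0,2): δ = 102.63°  ·
  (0,3): δ = 35.60°  ·
  (0,4): δ = 1.56°  ✓
  (0,5): δ = 32.23°  ✓
  (0,6): δ = 109.93°  ·
  (0,7): δ = 163.51°  ·
  (1,2): δ = 121.65°  ·
  (1,3): δ = 54.63°  ·
  (1,4): δ = 20.58°  ✓
  (1,5): δ = 13.21°  ✓
  (1,6): δ = 90.91°  ·
  (1,7): δ = 144.49°  ·
  (2,3): δ = 112.97°  ·
  (2,4): δ = 78.93°  ·
  (2,5): δ = 45.14°  ·
  (2,6): δ = 32.56°  ✓
  (2,7): δ = 86.14°  ·
  (3,4): δ = 145.95°  ·
  (3,5): δ = 112.16°  ·
  (3,6): δ = 34.47°  ·
  (3,7): δ = 19.11°  ✓
  (4,5): δ = 146.21°  ·
  (4,6): δ = 68.51°  ·
  (4,7): δ = 14.93°  ✓
  (5,6): δ = 102.30°  ·
  (5,7): δ = 48.72°  ·
  (6,7): δ = 126.42°  ·
antipodal pairs: 7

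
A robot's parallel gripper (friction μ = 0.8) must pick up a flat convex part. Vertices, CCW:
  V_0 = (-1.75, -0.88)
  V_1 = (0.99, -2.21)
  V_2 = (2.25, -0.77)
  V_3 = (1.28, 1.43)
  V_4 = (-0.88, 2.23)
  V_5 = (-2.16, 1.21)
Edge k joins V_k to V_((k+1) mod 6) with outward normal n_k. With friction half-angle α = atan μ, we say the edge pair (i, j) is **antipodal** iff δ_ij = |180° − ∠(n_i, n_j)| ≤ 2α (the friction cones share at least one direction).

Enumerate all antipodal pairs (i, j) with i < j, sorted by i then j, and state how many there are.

count = 9; pairs: (0,2), (0,3), (0,4), (1,3), (1,4), (1,5), (2,4), (2,5), (3,5)

α = atan 0.8 = 38.66°;  2α = 77.32°
n_0 = (-0.4367, -0.8996)
n_1 = (+0.7526, -0.6585)
n_2 = (+0.9150, +0.4034)
n_3 = (+0.3473, +0.9377)
n_4 = (-0.6232, +0.7821)
n_5 = (-0.9813, -0.1925)
  (0,1): δ = 105.29°  ·
  (0,2): δ = 40.31°  ✓
  (0,3): δ = 5.57°  ✓
  (0,4): δ = 64.44°  ✓
  (0,5): δ = 126.99°  ·
  (1,2): δ = 115.02°  ·
  (1,3): δ = 69.14°  ✓
  (1,4): δ = 10.26°  ✓
  (1,5): δ = 52.28°  ✓
  (2,3): δ = 134.12°  ·
  (2,4): δ = 75.24°  ✓
  (2,5): δ = 12.69°  ✓
  (3,4): δ = 121.13°  ·
  (3,5): δ = 58.58°  ✓
  (4,5): δ = 117.45°  ·
antipodal pairs: 9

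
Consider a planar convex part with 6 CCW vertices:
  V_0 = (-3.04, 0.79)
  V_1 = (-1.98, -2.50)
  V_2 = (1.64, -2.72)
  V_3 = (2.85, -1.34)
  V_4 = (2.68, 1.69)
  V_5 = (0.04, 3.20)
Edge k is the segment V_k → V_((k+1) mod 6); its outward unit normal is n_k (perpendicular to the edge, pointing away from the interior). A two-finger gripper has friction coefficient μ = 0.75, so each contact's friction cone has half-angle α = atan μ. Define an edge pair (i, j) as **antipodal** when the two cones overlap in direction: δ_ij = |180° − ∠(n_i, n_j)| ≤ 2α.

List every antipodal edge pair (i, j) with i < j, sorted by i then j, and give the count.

α = atan 0.75 = 36.87°;  2α = 73.74°
n_0 = (-0.9518, -0.3067)
n_1 = (-0.0607, -0.9982)
n_2 = (+0.7519, -0.6593)
n_3 = (+0.9984, +0.0560)
n_4 = (+0.4965, +0.8680)
n_5 = (-0.6162, +0.7876)
  (0,1): δ = 111.34°  ·
  (0,2): δ = 59.10°  ✓
  (0,3): δ = 14.65°  ✓
  (0,4): δ = 42.37°  ✓
  (0,5): δ = 110.18°  ·
  (1,2): δ = 127.77°  ·
  (1,3): δ = 83.31°  ·
  (1,4): δ = 26.29°  ✓
  (1,5): δ = 41.52°  ✓
  (2,3): δ = 135.54°  ·
  (2,4): δ = 78.52°  ·
  (2,5): δ = 10.71°  ✓
  (3,4): δ = 122.98°  ·
  (3,5): δ = 55.17°  ✓
  (4,5): δ = 112.19°  ·
antipodal pairs: 7

count = 7; pairs: (0,2), (0,3), (0,4), (1,4), (1,5), (2,5), (3,5)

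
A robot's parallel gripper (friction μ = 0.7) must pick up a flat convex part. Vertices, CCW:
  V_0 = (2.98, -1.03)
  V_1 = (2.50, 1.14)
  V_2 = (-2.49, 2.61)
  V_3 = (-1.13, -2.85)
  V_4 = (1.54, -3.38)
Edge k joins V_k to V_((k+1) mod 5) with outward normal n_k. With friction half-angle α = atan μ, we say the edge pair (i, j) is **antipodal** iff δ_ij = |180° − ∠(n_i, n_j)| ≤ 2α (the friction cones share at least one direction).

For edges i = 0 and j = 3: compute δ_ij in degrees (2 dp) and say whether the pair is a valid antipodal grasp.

α = atan 0.7 = 34.99°;  2α = 69.98°
edge 0: e_0 = (-0.48, +2.17);  n_0 = (+0.9764, +0.2160)
edge 3: e_3 = (+2.67, -0.53);  n_3 = (-0.1947, -0.9809)
∠(n_0, n_3) = 113.70°
δ = |180° − 113.70°| = 66.30°
66.30° ≤ 2α = 69.98°  →  valid

δ = 66.30°, valid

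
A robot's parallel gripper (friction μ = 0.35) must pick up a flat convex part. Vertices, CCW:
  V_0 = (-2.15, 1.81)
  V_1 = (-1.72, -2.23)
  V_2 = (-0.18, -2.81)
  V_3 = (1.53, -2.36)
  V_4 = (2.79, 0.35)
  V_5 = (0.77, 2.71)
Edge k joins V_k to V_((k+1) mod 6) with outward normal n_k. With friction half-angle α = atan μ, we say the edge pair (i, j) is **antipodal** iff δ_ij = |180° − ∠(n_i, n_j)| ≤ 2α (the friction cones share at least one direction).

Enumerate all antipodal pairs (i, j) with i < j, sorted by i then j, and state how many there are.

count = 5; pairs: (0,3), (0,4), (1,4), (1,5), (2,5)

α = atan 0.35 = 19.29°;  2α = 38.58°
n_0 = (-0.9944, -0.1058)
n_1 = (-0.3525, -0.9358)
n_2 = (+0.2545, -0.9671)
n_3 = (+0.9068, -0.4216)
n_4 = (+0.7597, +0.6503)
n_5 = (-0.2945, +0.9556)
  (0,1): δ = 116.71°  ·
  (0,2): δ = 81.33°  ·
  (0,3): δ = 31.01°  ✓
  (0,4): δ = 34.49°  ✓
  (0,5): δ = 101.05°  ·
  (1,2): δ = 144.62°  ·
  (1,3): δ = 94.30°  ·
  (1,4): δ = 28.80°  ✓
  (1,5): δ = 37.77°  ✓
  (2,3): δ = 129.68°  ·
  (2,4): δ = 64.18°  ·
  (2,5): δ = 2.39°  ✓
  (3,4): δ = 114.50°  ·
  (3,5): δ = 47.93°  ·
  (4,5): δ = 113.43°  ·
antipodal pairs: 5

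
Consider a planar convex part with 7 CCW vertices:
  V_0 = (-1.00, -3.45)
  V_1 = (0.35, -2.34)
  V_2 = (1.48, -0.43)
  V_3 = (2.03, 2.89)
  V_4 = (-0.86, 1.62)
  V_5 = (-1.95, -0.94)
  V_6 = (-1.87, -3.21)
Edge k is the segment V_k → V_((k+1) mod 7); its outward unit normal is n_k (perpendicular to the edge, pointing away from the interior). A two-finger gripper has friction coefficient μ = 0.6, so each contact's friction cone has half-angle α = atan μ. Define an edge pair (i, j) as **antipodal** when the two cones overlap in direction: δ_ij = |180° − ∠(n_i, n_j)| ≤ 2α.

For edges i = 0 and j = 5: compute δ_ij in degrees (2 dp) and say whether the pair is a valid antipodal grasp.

α = atan 0.6 = 30.96°;  2α = 61.93°
edge 0: e_0 = (+1.35, +1.11);  n_0 = (+0.6351, -0.7724)
edge 5: e_5 = (+0.08, -2.27);  n_5 = (-0.9994, -0.0352)
∠(n_0, n_5) = 127.41°
δ = |180° − 127.41°| = 52.59°
52.59° ≤ 2α = 61.93°  →  valid

δ = 52.59°, valid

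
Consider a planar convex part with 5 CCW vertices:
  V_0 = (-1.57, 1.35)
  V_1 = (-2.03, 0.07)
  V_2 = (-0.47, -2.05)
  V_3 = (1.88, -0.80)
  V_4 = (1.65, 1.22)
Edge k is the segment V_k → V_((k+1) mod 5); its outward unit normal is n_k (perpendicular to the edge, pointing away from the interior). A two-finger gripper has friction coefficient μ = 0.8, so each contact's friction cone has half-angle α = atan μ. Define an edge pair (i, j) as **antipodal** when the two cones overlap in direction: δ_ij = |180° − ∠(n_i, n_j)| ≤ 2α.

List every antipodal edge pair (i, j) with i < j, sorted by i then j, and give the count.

α = atan 0.8 = 38.66°;  2α = 77.32°
n_0 = (-0.9411, +0.3382)
n_1 = (-0.8054, -0.5927)
n_2 = (+0.4696, -0.8829)
n_3 = (+0.9936, +0.1131)
n_4 = (+0.0403, +0.9992)
  (0,1): δ = 123.89°  ·
  (0,2): δ = 42.22°  ✓
  (0,3): δ = 26.26°  ✓
  (0,4): δ = 107.46°  ·
  (1,2): δ = 98.34°  ·
  (1,3): δ = 29.85°  ✓
  (1,4): δ = 51.34°  ✓
  (2,3): δ = 111.51°  ·
  (2,4): δ = 30.32°  ✓
  (3,4): δ = 98.81°  ·
antipodal pairs: 5

count = 5; pairs: (0,2), (0,3), (1,3), (1,4), (2,4)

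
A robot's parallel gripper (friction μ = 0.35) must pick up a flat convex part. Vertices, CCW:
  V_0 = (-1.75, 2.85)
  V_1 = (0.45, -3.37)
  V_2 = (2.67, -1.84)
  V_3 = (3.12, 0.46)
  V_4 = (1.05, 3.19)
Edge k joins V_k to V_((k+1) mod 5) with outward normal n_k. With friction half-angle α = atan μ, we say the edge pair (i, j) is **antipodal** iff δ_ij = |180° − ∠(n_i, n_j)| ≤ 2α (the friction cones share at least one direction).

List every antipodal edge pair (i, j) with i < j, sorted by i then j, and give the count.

count = 3; pairs: (0,2), (0,3), (1,4)

α = atan 0.35 = 19.29°;  2α = 38.58°
n_0 = (-0.9428, -0.3335)
n_1 = (+0.5675, -0.8234)
n_2 = (+0.9814, -0.1920)
n_3 = (+0.7968, +0.6042)
n_4 = (-0.1205, +0.9927)
  (0,1): δ = 74.90°  ·
  (0,2): δ = 30.55°  ✓
  (0,3): δ = 17.69°  ✓
  (0,4): δ = 77.44°  ·
  (1,2): δ = 135.64°  ·
  (1,3): δ = 87.40°  ·
  (1,4): δ = 27.65°  ✓
  (2,3): δ = 131.76°  ·
  (2,4): δ = 72.01°  ·
  (3,4): δ = 120.25°  ·
antipodal pairs: 3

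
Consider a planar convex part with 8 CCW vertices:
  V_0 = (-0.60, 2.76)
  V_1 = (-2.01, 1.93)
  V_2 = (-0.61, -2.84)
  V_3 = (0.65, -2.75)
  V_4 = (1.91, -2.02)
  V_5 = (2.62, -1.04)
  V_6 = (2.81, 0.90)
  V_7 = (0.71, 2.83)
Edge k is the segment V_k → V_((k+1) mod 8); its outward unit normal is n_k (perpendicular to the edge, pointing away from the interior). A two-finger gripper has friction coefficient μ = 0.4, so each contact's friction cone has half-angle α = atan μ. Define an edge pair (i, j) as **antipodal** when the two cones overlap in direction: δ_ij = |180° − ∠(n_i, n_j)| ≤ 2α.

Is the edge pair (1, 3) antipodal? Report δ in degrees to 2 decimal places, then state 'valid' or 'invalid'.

δ = 76.27°, invalid

α = atan 0.4 = 21.80°;  2α = 43.60°
edge 1: e_1 = (+1.40, -4.77);  n_1 = (-0.9595, -0.2816)
edge 3: e_3 = (+1.26, +0.73);  n_3 = (+0.5013, -0.8653)
∠(n_1, n_3) = 103.73°
δ = |180° − 103.73°| = 76.27°
76.27° > 2α = 43.60°  →  invalid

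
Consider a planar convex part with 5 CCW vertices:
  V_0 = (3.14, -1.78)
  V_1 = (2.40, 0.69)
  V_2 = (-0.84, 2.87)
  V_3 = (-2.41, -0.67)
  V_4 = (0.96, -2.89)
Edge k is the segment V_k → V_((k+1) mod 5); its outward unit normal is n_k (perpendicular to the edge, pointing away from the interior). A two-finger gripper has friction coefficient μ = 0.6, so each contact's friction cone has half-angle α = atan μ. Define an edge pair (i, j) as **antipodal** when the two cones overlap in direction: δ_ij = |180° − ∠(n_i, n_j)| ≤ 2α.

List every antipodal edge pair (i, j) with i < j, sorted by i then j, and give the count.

α = atan 0.6 = 30.96°;  2α = 61.93°
n_0 = (+0.9579, +0.2870)
n_1 = (+0.5582, +0.8297)
n_2 = (-0.9141, +0.4054)
n_3 = (-0.5501, -0.8351)
n_4 = (+0.4537, -0.8911)
  (0,1): δ = 140.61°  ·
  (0,2): δ = 40.60°  ✓
  (0,3): δ = 39.95°  ✓
  (0,4): δ = 100.31°  ·
  (1,2): δ = 79.98°  ·
  (1,3): δ = 0.56°  ✓
  (1,4): δ = 60.92°  ✓
  (2,3): δ = 99.46°  ·
  (2,4): δ = 39.10°  ✓
  (3,4): δ = 119.64°  ·
antipodal pairs: 5

count = 5; pairs: (0,2), (0,3), (1,3), (1,4), (2,4)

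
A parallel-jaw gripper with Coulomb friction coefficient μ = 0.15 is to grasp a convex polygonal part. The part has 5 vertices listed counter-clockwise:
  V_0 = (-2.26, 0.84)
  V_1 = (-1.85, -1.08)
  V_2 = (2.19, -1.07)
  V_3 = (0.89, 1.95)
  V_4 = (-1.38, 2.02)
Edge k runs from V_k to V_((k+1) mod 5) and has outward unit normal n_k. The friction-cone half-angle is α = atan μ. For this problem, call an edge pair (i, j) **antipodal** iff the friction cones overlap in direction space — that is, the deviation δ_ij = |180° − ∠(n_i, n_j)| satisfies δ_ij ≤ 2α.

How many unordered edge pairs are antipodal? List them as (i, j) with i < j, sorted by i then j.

α = atan 0.15 = 8.53°;  2α = 17.06°
n_0 = (-0.9780, -0.2088)
n_1 = (+0.0025, -1.0000)
n_2 = (+0.9185, +0.3954)
n_3 = (+0.0308, +0.9995)
n_4 = (-0.8016, +0.5978)
  (0,1): δ = 101.91°  ·
  (0,2): δ = 11.24°  ✓
  (0,3): δ = 76.18°  ·
  (0,4): δ = 131.23°  ·
  (1,2): δ = 66.85°  ·
  (1,3): δ = 1.91°  ✓
  (1,4): δ = 53.14°  ·
  (2,3): δ = 115.06°  ·
  (2,4): δ = 60.00°  ·
  (3,4): δ = 124.95°  ·
antipodal pairs: 2

count = 2; pairs: (0,2), (1,3)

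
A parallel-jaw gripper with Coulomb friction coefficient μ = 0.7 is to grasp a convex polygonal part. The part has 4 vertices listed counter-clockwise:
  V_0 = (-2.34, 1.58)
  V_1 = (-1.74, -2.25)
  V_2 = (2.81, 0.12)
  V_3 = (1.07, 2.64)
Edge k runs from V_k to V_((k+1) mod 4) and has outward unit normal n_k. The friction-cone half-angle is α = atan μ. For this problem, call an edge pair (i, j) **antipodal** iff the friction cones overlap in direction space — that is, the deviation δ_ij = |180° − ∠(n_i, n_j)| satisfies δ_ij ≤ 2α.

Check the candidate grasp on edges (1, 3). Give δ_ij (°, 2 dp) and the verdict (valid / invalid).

δ = 10.25°, valid

α = atan 0.7 = 34.99°;  2α = 69.98°
edge 1: e_1 = (+4.55, +2.37);  n_1 = (+0.4620, -0.8869)
edge 3: e_3 = (-3.41, -1.06);  n_3 = (-0.2968, +0.9549)
∠(n_1, n_3) = 169.75°
δ = |180° − 169.75°| = 10.25°
10.25° ≤ 2α = 69.98°  →  valid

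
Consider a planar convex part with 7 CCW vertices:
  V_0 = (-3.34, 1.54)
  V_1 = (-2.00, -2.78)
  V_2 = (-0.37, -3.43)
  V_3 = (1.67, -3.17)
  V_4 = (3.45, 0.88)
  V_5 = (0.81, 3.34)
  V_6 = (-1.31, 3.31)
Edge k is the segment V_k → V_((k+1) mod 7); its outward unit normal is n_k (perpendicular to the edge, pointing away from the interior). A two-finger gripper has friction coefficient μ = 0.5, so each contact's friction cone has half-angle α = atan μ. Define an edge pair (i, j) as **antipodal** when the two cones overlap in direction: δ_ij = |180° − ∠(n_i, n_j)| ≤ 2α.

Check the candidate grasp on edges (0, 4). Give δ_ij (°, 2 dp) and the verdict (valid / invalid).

α = atan 0.5 = 26.57°;  2α = 53.13°
edge 0: e_0 = (+1.34, -4.32);  n_0 = (-0.9551, -0.2963)
edge 4: e_4 = (-2.64, +2.46);  n_4 = (+0.6817, +0.7316)
∠(n_0, n_4) = 150.21°
δ = |180° − 150.21°| = 29.79°
29.79° ≤ 2α = 53.13°  →  valid

δ = 29.79°, valid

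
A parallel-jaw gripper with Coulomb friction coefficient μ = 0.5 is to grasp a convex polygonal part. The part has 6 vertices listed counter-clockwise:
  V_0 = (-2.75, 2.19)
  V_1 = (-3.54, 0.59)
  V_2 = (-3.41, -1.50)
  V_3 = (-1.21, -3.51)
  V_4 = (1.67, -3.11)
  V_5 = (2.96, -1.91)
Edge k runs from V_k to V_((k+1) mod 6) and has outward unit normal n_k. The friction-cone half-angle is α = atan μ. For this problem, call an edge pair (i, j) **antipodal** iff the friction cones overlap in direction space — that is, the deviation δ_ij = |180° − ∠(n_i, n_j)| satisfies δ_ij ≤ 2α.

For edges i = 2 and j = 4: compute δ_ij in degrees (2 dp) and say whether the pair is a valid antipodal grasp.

δ = 94.65°, invalid

α = atan 0.5 = 26.57°;  2α = 53.13°
edge 2: e_2 = (+2.20, -2.01);  n_2 = (-0.6745, -0.7383)
edge 4: e_4 = (+1.29, +1.20);  n_4 = (+0.6811, -0.7322)
∠(n_2, n_4) = 85.35°
δ = |180° − 85.35°| = 94.65°
94.65° > 2α = 53.13°  →  invalid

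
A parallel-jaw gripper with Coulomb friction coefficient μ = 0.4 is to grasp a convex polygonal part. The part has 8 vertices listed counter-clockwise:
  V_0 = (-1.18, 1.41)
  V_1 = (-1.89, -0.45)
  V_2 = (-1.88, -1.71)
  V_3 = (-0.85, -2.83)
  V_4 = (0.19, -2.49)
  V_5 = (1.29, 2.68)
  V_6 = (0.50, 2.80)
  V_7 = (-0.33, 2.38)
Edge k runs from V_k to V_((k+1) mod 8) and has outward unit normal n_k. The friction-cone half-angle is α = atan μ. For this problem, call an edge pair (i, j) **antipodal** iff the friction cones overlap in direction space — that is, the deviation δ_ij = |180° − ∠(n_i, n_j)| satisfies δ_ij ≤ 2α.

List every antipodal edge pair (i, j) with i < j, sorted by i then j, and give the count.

count = 7; pairs: (0,4), (1,4), (2,5), (3,5), (3,6), (3,7), (4,7)

α = atan 0.4 = 21.80°;  2α = 43.60°
n_0 = (-0.9342, +0.3566)
n_1 = (-1.0000, -0.0079)
n_2 = (-0.7361, -0.6769)
n_3 = (+0.3107, -0.9505)
n_4 = (+0.9781, -0.2081)
n_5 = (+0.1502, +0.9887)
n_6 = (-0.4515, +0.8923)
n_7 = (-0.7521, +0.6591)
  (0,1): δ = 158.65°  ·
  (0,2): δ = 116.50°  ·
  (0,3): δ = 51.00°  ·
  (0,4): δ = 8.88°  ✓
  (0,5): δ = 102.26°  ·
  (0,6): δ = 137.73°  ·
  (0,7): δ = 159.67°  ·
  (1,2): δ = 137.85°  ·
  (1,3): δ = 72.35°  ·
  (1,4): δ = 12.47°  ✓
  (1,5): δ = 80.91°  ·
  (1,6): δ = 116.39°  ·
  (1,7): δ = 138.32°  ·
  (2,3): δ = 114.50°  ·
  (2,4): δ = 54.61°  ·
  (2,5): δ = 38.76°  ✓
  (2,6): δ = 74.24°  ·
  (2,7): δ = 96.17°  ·
  (3,4): δ = 120.12°  ·
  (3,5): δ = 26.74°  ✓
  (3,6): δ = 8.74°  ✓
  (3,7): δ = 30.67°  ✓
  (4,5): δ = 86.63°  ·
  (4,6): δ = 51.15°  ·
  (4,7): δ = 29.22°  ✓
  (5,6): δ = 144.52°  ·
  (5,7): δ = 122.59°  ·
  (6,7): δ = 158.07°  ·
antipodal pairs: 7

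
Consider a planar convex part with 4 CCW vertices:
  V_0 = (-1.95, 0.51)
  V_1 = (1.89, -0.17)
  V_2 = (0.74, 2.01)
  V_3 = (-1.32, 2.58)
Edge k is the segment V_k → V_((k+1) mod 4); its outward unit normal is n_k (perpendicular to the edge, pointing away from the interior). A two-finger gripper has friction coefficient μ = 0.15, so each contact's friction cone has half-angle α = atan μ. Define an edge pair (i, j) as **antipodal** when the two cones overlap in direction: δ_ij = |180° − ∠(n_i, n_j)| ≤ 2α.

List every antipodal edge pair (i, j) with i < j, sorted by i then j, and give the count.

α = atan 0.15 = 8.53°;  2α = 17.06°
n_0 = (-0.1744, -0.9847)
n_1 = (+0.8845, +0.4666)
n_2 = (+0.2667, +0.9638)
n_3 = (-0.9567, +0.2912)
  (0,1): δ = 52.15°  ·
  (0,2): δ = 5.42°  ✓
  (0,3): δ = 83.11°  ·
  (1,2): δ = 133.28°  ·
  (1,3): δ = 44.74°  ·
  (2,3): δ = 91.46°  ·
antipodal pairs: 1

count = 1; pairs: (0,2)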